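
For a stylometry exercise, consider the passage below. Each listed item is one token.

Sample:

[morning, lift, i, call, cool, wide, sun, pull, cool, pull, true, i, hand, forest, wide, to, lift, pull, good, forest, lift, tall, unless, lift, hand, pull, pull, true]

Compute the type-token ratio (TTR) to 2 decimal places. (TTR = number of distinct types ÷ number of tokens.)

N = 28 tokens, V = 15 types.
TTR = V / N = 15 / 28 = 0.54

0.54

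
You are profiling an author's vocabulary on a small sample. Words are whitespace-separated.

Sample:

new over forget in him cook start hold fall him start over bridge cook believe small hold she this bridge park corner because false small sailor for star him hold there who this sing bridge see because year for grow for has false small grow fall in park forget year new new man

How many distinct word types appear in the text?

29

Distinct types: {because, believe, bridge, cook, corner, fall, false, for, forget, grow, has, him, hold, in, man, new, over, park, sailor, see, she, sing, small, star, start, there, this, who, year}
V = 29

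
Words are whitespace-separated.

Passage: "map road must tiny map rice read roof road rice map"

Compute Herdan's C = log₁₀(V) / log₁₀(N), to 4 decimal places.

0.8115

N = 11, V = 7.
log₁₀(V) = 0.845098, log₁₀(N) = 1.041393
C = 0.845098 / 1.041393 = 0.8115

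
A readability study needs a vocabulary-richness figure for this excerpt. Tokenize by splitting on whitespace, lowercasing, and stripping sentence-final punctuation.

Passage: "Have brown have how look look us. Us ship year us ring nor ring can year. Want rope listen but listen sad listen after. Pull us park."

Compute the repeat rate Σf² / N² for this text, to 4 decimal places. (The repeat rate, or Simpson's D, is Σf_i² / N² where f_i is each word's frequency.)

Frequencies: us:4, listen:3, have:2, look:2, year:2, ring:2, brown:1, how:1, ship:1, nor:1, can:1, want:1, rope:1, but:1, sad:1, after:1, pull:1, park:1
Σf² = 53; N² = 729
Repeat rate = 53 / 729 = 0.0727

0.0727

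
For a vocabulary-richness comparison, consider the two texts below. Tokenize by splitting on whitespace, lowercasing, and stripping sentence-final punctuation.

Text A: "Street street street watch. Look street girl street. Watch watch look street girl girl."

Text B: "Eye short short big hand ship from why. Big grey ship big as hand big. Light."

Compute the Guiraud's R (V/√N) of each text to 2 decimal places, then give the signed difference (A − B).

-1.43

A: V=4, N=14, R=1.07
B: V=10, N=16, R=2.50
Difference = 1.07 − 2.50 = -1.43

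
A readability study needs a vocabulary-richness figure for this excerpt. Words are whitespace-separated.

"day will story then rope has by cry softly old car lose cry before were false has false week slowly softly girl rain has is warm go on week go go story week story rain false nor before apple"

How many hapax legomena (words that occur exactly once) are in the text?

16

Frequencies: story:3, has:3, false:3, week:3, go:3, cry:2, softly:2, before:2, rain:2, day:1, will:1, then:1, rope:1, by:1, old:1, car:1, lose:1, were:1, slowly:1, girl:1, … (5 more, each freq 1)
Hapax (freq=1): apple, by, car, day, girl, is, lose, nor, old, on, rope, slowly, then, warm, were, will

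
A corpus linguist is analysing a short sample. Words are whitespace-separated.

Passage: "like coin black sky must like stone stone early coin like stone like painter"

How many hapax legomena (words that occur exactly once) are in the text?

5

Frequencies: like:4, stone:3, coin:2, black:1, sky:1, must:1, early:1, painter:1
Hapax (freq=1): black, early, must, painter, sky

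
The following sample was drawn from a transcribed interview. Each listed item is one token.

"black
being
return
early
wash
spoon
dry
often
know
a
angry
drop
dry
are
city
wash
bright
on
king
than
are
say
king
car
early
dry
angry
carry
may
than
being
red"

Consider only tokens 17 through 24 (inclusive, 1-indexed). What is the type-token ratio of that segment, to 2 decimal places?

0.88

Segment tokens 17–24: bright, on, king, than, are, say, king, car
Segment N = 8, segment V = 7.
TTR = 7 / 8 = 0.88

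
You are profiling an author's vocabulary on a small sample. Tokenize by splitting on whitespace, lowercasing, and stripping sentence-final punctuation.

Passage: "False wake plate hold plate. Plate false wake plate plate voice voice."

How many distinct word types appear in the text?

5

Distinct types: {false, hold, plate, voice, wake}
V = 5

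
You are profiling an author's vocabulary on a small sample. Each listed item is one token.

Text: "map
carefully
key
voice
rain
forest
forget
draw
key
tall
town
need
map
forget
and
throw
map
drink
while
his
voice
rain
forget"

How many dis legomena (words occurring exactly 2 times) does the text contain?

3

Frequencies: map:3, forget:3, key:2, voice:2, rain:2, carefully:1, forest:1, draw:1, tall:1, town:1, need:1, and:1, throw:1, drink:1, while:1, his:1
Words with frequency 2: key, rain, voice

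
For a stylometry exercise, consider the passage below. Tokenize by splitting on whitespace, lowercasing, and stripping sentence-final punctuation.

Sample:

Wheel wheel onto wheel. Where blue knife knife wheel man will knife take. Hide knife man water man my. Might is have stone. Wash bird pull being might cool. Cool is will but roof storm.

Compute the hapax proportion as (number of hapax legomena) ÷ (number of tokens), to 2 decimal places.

Frequencies: wheel:4, knife:4, man:3, will:2, might:2, is:2, cool:2, onto:1, where:1, blue:1, take:1, hide:1, water:1, my:1, have:1, stone:1, wash:1, bird:1, pull:1, being:1, … (3 more, each freq 1)
Hapax count = 16; token count = 35.
Ratio = 16 / 35 = 0.46

0.46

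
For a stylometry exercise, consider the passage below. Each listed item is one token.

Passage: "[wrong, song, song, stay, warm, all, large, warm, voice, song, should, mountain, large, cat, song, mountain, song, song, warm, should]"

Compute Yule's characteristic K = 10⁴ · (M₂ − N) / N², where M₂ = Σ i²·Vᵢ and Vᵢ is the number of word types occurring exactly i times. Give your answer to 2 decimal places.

Frequencies: song:6, warm:3, large:2, should:2, mountain:2, wrong:1, stay:1, all:1, voice:1, cat:1
N = 20. Frequency spectrum: V_1=5, V_2=3, V_3=1, V_6=1
M₂ = 1²·5 + 2²·3 + 3²·1 + 6²·1 = 62
K = 10000 × (62 − 20) / 20² = 1050.00

1050.00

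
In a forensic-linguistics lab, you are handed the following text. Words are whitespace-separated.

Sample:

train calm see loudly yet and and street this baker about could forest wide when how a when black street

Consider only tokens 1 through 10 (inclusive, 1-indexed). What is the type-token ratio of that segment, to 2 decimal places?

0.90

Segment tokens 1–10: train, calm, see, loudly, yet, and, and, street, this, baker
Segment N = 10, segment V = 9.
TTR = 9 / 10 = 0.90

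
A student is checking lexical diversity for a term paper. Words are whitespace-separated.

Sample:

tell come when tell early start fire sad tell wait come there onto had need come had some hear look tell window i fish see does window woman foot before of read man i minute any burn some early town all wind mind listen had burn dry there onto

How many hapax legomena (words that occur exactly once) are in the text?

25

Frequencies: tell:4, come:3, had:3, early:2, there:2, onto:2, some:2, window:2, i:2, burn:2, when:1, start:1, fire:1, sad:1, wait:1, need:1, hear:1, look:1, fish:1, see:1, … (15 more, each freq 1)
Hapax (freq=1): all, any, before, does, dry, fire, fish, foot, hear, listen, look, man, mind, minute, need, of, read, sad, see, start, town, wait, when, wind, woman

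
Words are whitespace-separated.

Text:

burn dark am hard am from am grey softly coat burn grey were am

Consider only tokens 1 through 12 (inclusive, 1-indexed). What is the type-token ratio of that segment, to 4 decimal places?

Segment tokens 1–12: burn, dark, am, hard, am, from, am, grey, softly, coat, burn, grey
Segment N = 12, segment V = 8.
TTR = 8 / 12 = 0.6667

0.6667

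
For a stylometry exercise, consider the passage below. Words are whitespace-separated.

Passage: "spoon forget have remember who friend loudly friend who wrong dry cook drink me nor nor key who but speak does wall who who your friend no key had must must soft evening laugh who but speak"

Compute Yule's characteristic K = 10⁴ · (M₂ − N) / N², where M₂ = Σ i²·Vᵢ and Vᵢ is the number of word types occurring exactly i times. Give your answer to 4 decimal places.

336.0117

Frequencies: who:6, friend:3, nor:2, key:2, but:2, speak:2, must:2, spoon:1, forget:1, have:1, remember:1, loudly:1, wrong:1, dry:1, cook:1, drink:1, me:1, does:1, wall:1, your:1, … (5 more, each freq 1)
N = 37. Frequency spectrum: V_1=18, V_2=5, V_3=1, V_6=1
M₂ = 1²·18 + 2²·5 + 3²·1 + 6²·1 = 83
K = 10000 × (83 − 37) / 37² = 336.0117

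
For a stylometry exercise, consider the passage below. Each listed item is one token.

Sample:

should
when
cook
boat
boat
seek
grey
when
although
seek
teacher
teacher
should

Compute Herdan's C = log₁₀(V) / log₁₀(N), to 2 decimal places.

N = 13, V = 8.
log₁₀(V) = 0.903090, log₁₀(N) = 1.113943
C = 0.903090 / 1.113943 = 0.81

0.81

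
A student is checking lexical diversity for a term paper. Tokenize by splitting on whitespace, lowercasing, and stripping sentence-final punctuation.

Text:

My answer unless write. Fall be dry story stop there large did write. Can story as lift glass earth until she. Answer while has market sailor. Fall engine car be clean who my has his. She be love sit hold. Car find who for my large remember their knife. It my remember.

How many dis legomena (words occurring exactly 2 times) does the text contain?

10

Frequencies: my:4, be:3, answer:2, write:2, fall:2, story:2, large:2, she:2, has:2, car:2, who:2, remember:2, unless:1, dry:1, stop:1, there:1, did:1, can:1, as:1, lift:1, … (17 more, each freq 1)
Words with frequency 2: answer, car, fall, has, large, remember, she, story, who, write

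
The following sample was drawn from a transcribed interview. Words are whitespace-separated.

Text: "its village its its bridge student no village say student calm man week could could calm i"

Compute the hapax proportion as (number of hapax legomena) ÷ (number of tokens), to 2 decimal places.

Frequencies: its:3, village:2, student:2, calm:2, could:2, bridge:1, no:1, say:1, man:1, week:1, i:1
Hapax count = 6; token count = 17.
Ratio = 6 / 17 = 0.35

0.35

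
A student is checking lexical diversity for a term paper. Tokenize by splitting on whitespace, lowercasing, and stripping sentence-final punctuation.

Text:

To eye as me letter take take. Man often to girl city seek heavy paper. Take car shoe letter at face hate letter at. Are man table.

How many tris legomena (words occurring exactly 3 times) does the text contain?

Frequencies: letter:3, take:3, to:2, man:2, at:2, eye:1, as:1, me:1, often:1, girl:1, city:1, seek:1, heavy:1, paper:1, car:1, shoe:1, face:1, hate:1, are:1, table:1
Words with frequency 3: letter, take

2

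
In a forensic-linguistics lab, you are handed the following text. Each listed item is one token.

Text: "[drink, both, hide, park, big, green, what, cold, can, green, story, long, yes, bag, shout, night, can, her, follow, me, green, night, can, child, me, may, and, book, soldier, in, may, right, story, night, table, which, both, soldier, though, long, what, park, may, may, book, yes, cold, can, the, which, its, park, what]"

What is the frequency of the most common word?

4

Frequencies: can:4, may:4, park:3, green:3, what:3, night:3, both:2, cold:2, story:2, long:2, yes:2, me:2, book:2, soldier:2, which:2, drink:1, hide:1, big:1, bag:1, shout:1, … (10 more, each freq 1)
Most common: 'can' with frequency 4.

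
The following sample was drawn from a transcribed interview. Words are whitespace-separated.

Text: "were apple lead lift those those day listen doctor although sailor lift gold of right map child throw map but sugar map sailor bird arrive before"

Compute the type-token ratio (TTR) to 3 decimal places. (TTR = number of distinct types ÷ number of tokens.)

0.808

N = 26 tokens, V = 21 types.
TTR = V / N = 21 / 26 = 0.808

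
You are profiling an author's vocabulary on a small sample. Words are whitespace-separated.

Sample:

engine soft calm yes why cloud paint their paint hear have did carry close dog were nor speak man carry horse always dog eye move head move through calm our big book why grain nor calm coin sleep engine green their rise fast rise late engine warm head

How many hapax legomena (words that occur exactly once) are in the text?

Frequencies: engine:3, calm:3, why:2, paint:2, their:2, carry:2, dog:2, nor:2, move:2, head:2, rise:2, soft:1, yes:1, cloud:1, hear:1, have:1, did:1, close:1, were:1, speak:1, … (15 more, each freq 1)
Hapax (freq=1): always, big, book, close, cloud, coin, did, eye, fast, grain, green, have, hear, horse, late, man, our, sleep, soft, speak, through, warm, were, yes

24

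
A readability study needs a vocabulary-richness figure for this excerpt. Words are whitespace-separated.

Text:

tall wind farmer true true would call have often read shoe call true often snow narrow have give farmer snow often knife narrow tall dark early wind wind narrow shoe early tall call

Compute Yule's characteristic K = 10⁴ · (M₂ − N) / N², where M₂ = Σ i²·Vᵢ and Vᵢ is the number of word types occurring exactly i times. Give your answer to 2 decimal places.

Frequencies: tall:3, wind:3, true:3, call:3, often:3, narrow:3, farmer:2, have:2, shoe:2, snow:2, early:2, would:1, read:1, give:1, knife:1, dark:1
N = 33. Frequency spectrum: V_1=5, V_2=5, V_3=6
M₂ = 1²·5 + 2²·5 + 3²·6 = 79
K = 10000 × (79 − 33) / 33² = 422.41

422.41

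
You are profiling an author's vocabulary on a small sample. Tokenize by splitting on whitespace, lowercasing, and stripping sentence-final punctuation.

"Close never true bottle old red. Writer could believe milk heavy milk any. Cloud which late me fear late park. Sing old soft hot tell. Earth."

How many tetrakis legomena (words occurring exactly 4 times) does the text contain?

0

Frequencies: old:2, milk:2, late:2, close:1, never:1, true:1, bottle:1, red:1, writer:1, could:1, believe:1, heavy:1, any:1, cloud:1, which:1, me:1, fear:1, park:1, sing:1, soft:1, … (3 more, each freq 1)
Words with frequency 4: (none)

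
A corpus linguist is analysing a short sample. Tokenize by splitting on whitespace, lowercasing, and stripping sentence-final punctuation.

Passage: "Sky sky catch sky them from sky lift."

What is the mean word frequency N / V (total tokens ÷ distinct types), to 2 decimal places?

1.60

N = 8 tokens, V = 5 types.
Mean frequency = N / V = 8 / 5 = 1.60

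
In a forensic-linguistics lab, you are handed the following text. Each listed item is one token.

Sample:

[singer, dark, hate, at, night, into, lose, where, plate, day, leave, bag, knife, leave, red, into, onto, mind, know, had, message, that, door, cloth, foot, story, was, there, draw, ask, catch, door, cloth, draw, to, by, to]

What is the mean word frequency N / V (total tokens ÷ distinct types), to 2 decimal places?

1.19

N = 37 tokens, V = 31 types.
Mean frequency = N / V = 37 / 31 = 1.19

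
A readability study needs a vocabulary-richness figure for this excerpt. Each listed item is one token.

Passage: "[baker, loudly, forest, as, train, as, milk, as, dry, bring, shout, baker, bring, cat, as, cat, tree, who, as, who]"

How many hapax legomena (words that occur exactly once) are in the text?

7

Frequencies: as:5, baker:2, bring:2, cat:2, who:2, loudly:1, forest:1, train:1, milk:1, dry:1, shout:1, tree:1
Hapax (freq=1): dry, forest, loudly, milk, shout, train, tree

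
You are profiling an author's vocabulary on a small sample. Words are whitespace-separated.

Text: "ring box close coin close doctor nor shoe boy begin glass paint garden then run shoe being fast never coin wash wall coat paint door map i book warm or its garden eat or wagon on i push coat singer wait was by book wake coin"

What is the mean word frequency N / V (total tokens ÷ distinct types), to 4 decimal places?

1.2778

N = 46 tokens, V = 36 types.
Mean frequency = N / V = 46 / 36 = 1.2778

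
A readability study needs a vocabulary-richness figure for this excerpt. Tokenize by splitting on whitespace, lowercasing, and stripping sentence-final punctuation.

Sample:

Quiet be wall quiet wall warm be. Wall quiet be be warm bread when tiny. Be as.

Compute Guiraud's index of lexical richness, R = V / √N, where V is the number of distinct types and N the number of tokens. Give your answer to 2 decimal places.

N = 17, V = 8.
√N = 4.123106
R = 8 / 4.123106 = 1.94

1.94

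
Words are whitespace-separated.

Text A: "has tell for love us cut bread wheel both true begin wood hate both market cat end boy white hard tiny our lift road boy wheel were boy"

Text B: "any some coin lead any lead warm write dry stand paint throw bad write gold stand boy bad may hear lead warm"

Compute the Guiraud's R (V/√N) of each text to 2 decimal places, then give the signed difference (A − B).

1.34

A: V=24, N=28, R=4.54
B: V=15, N=22, R=3.20
Difference = 4.54 − 3.20 = 1.34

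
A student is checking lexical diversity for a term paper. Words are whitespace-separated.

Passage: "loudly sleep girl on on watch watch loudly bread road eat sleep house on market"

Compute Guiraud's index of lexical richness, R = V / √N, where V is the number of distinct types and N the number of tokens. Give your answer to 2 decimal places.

N = 15, V = 10.
√N = 3.872983
R = 10 / 3.872983 = 2.58

2.58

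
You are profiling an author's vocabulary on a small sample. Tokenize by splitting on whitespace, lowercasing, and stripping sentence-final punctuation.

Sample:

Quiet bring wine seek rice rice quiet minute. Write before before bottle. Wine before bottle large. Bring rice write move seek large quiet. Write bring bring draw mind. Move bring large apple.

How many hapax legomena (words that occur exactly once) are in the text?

4

Frequencies: bring:5, quiet:3, rice:3, write:3, before:3, large:3, wine:2, seek:2, bottle:2, move:2, minute:1, draw:1, mind:1, apple:1
Hapax (freq=1): apple, draw, mind, minute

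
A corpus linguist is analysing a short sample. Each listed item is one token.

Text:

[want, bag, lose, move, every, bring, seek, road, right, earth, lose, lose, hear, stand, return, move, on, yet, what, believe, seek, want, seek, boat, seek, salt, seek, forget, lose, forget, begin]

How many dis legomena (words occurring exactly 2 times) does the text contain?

3

Frequencies: seek:5, lose:4, want:2, move:2, forget:2, bag:1, every:1, bring:1, road:1, right:1, earth:1, hear:1, stand:1, return:1, on:1, yet:1, what:1, believe:1, boat:1, salt:1, … (1 more, each freq 1)
Words with frequency 2: forget, move, want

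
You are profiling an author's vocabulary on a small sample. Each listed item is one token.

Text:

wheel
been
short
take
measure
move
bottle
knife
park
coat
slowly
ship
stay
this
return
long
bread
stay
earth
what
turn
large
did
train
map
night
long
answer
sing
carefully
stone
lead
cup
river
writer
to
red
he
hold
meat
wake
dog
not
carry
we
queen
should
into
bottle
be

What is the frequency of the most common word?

Frequencies: bottle:2, stay:2, long:2, wheel:1, been:1, short:1, take:1, measure:1, move:1, knife:1, park:1, coat:1, slowly:1, ship:1, this:1, return:1, bread:1, earth:1, what:1, turn:1, … (27 more, each freq 1)
Most common: 'bottle' with frequency 2.

2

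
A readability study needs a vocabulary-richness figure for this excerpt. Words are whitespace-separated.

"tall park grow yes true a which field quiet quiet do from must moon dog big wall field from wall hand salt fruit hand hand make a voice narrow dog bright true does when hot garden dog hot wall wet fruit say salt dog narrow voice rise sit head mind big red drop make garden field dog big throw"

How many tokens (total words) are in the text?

Tokens: tall, park, grow, yes, true, a, which, field, quiet, quiet, do, from, must, moon, dog, big, wall, field, from, wall, hand, salt, fruit, hand, hand, make, a, voice, narrow, dog, bright, true, does, when, hot, garden, dog, hot, wall, wet, fruit, say, salt, dog, narrow, voice, rise, sit, head, mind, big, red, drop, make, garden, field, dog, big, throw
N = 59

59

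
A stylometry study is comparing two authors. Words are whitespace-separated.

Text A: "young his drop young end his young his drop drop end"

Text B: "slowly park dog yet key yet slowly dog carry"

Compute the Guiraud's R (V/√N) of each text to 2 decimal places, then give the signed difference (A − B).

A: V=4, N=11, R=1.21
B: V=6, N=9, R=2.00
Difference = 1.21 − 2.00 = -0.79

-0.79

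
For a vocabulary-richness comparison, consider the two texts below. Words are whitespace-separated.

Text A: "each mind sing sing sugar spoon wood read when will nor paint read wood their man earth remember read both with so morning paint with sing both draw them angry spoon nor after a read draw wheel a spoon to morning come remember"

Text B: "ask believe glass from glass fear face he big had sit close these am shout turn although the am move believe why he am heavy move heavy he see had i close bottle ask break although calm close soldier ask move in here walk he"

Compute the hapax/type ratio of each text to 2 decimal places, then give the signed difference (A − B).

-0.10

A: hapax=15, V=27, ratio=0.56
B: hapax=19, V=29, ratio=0.66
Difference = 0.56 − 0.66 = -0.10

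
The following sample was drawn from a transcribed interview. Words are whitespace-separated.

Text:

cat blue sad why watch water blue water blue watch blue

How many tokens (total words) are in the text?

11

Tokens: cat, blue, sad, why, watch, water, blue, water, blue, watch, blue
N = 11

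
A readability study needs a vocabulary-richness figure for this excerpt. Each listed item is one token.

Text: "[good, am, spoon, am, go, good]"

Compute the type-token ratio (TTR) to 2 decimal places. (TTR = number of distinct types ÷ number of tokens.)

0.67

N = 6 tokens, V = 4 types.
TTR = V / N = 4 / 6 = 0.67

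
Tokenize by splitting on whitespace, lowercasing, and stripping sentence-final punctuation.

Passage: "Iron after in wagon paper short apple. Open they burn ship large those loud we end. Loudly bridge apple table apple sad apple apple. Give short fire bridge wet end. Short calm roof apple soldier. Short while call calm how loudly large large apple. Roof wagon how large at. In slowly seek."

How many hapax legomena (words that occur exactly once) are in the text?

21

Frequencies: apple:7, short:4, large:4, in:2, wagon:2, end:2, loudly:2, bridge:2, calm:2, roof:2, how:2, iron:1, after:1, paper:1, open:1, they:1, burn:1, ship:1, those:1, loud:1, … (12 more, each freq 1)
Hapax (freq=1): after, at, burn, call, fire, give, iron, loud, open, paper, sad, seek, ship, slowly, soldier, table, they, those, we, wet, while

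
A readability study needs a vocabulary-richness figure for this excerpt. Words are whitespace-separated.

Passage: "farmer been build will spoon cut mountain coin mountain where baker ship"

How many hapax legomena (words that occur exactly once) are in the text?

Frequencies: mountain:2, farmer:1, been:1, build:1, will:1, spoon:1, cut:1, coin:1, where:1, baker:1, ship:1
Hapax (freq=1): baker, been, build, coin, cut, farmer, ship, spoon, where, will

10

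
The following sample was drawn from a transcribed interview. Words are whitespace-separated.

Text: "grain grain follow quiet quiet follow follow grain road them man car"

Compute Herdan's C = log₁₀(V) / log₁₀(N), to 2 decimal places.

N = 12, V = 7.
log₁₀(V) = 0.845098, log₁₀(N) = 1.079181
C = 0.845098 / 1.079181 = 0.78

0.78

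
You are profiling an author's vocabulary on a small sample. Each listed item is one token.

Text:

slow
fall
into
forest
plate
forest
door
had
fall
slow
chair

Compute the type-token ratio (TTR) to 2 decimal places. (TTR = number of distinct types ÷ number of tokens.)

N = 11 tokens, V = 8 types.
TTR = V / N = 8 / 11 = 0.73

0.73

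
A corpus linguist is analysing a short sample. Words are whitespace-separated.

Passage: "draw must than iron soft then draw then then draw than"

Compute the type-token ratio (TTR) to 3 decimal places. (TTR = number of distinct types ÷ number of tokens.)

N = 11 tokens, V = 6 types.
TTR = V / N = 6 / 11 = 0.545

0.545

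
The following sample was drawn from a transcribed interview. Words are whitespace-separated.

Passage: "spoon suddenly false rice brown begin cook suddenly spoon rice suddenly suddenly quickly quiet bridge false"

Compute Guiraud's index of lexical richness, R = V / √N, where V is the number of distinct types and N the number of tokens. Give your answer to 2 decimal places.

2.50

N = 16, V = 10.
√N = 4.000000
R = 10 / 4.000000 = 2.50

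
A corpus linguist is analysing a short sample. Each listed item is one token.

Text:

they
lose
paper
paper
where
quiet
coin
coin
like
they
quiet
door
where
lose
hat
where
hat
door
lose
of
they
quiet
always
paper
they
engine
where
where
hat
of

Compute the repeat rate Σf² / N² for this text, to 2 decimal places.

0.10

Frequencies: where:5, they:4, lose:3, paper:3, quiet:3, hat:3, coin:2, door:2, of:2, like:1, always:1, engine:1
Σf² = 92; N² = 900
Repeat rate = 92 / 900 = 0.10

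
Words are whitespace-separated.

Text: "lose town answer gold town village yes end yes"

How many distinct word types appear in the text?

Distinct types: {answer, end, gold, lose, town, village, yes}
V = 7

7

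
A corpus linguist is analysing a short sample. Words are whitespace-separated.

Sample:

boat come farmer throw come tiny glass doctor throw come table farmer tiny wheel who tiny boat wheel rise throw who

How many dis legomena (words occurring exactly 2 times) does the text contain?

Frequencies: come:3, throw:3, tiny:3, boat:2, farmer:2, wheel:2, who:2, glass:1, doctor:1, table:1, rise:1
Words with frequency 2: boat, farmer, wheel, who

4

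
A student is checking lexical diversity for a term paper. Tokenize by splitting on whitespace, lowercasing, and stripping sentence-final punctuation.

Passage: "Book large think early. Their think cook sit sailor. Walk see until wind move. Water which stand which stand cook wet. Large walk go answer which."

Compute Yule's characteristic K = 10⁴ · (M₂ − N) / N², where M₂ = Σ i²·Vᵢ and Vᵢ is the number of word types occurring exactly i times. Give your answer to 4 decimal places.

236.6864

Frequencies: which:3, large:2, think:2, cook:2, walk:2, stand:2, book:1, early:1, their:1, sit:1, sailor:1, see:1, until:1, wind:1, move:1, water:1, wet:1, go:1, answer:1
N = 26. Frequency spectrum: V_1=13, V_2=5, V_3=1
M₂ = 1²·13 + 2²·5 + 3²·1 = 42
K = 10000 × (42 − 26) / 26² = 236.6864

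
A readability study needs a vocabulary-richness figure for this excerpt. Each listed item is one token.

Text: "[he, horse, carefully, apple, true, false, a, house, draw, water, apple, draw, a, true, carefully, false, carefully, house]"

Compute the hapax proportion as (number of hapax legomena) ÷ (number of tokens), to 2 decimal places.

0.17

Frequencies: carefully:3, apple:2, true:2, false:2, a:2, house:2, draw:2, he:1, horse:1, water:1
Hapax count = 3; token count = 18.
Ratio = 3 / 18 = 0.17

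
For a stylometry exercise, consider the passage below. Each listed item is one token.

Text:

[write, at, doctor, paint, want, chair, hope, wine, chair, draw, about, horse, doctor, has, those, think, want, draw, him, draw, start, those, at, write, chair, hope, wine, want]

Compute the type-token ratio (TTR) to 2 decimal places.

0.57

N = 28 tokens, V = 16 types.
TTR = V / N = 16 / 28 = 0.57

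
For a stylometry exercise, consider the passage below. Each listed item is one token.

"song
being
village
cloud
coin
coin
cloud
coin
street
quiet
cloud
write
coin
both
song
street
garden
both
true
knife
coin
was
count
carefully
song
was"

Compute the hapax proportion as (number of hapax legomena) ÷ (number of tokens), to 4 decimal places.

Frequencies: coin:5, song:3, cloud:3, street:2, both:2, was:2, being:1, village:1, quiet:1, write:1, garden:1, true:1, knife:1, count:1, carefully:1
Hapax count = 9; token count = 26.
Ratio = 9 / 26 = 0.3462

0.3462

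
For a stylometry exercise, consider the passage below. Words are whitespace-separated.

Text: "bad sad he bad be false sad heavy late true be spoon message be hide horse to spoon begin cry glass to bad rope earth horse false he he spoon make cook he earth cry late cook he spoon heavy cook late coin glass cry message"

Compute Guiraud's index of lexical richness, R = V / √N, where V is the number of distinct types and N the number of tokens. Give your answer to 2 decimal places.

3.10

N = 46, V = 21.
√N = 6.782330
R = 21 / 6.782330 = 3.10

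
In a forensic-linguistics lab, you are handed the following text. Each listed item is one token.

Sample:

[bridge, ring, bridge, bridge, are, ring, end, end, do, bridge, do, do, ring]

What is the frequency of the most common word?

Frequencies: bridge:4, ring:3, do:3, end:2, are:1
Most common: 'bridge' with frequency 4.

4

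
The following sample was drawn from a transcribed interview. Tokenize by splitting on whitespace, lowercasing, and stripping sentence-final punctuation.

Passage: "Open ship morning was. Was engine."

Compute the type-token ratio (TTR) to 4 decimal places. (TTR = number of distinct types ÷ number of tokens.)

0.8333

N = 6 tokens, V = 5 types.
TTR = V / N = 5 / 6 = 0.8333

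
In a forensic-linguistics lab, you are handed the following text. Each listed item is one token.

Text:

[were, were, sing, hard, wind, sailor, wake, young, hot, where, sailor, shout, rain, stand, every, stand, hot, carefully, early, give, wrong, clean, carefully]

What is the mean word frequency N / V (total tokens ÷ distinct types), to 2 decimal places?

N = 23 tokens, V = 18 types.
Mean frequency = N / V = 23 / 18 = 1.28

1.28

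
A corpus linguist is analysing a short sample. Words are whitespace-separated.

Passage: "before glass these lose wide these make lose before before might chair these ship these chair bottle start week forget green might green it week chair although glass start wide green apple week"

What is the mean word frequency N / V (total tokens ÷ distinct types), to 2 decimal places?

1.94

N = 33 tokens, V = 17 types.
Mean frequency = N / V = 33 / 17 = 1.94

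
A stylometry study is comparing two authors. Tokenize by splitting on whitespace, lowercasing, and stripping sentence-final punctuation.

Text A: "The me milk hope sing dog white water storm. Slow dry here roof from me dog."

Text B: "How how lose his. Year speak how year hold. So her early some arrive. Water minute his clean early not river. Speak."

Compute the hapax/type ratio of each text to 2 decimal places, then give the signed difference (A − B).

A: hapax=12, V=14, ratio=0.86
B: hapax=11, V=16, ratio=0.69
Difference = 0.86 − 0.69 = 0.17

0.17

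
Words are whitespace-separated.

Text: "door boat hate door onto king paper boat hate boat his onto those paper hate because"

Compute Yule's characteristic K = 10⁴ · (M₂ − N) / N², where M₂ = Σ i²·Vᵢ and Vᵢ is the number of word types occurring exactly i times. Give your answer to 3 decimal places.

Frequencies: boat:3, hate:3, door:2, onto:2, paper:2, king:1, his:1, those:1, because:1
N = 16. Frequency spectrum: V_1=4, V_2=3, V_3=2
M₂ = 1²·4 + 2²·3 + 3²·2 = 34
K = 10000 × (34 − 16) / 16² = 703.125

703.125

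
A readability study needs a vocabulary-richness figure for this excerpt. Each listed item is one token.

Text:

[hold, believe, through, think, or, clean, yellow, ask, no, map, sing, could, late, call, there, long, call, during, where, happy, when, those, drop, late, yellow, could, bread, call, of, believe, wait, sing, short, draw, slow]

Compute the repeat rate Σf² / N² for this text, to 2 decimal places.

0.04

Frequencies: call:3, believe:2, yellow:2, sing:2, could:2, late:2, hold:1, through:1, think:1, or:1, clean:1, ask:1, no:1, map:1, there:1, long:1, during:1, where:1, happy:1, when:1, … (8 more, each freq 1)
Σf² = 51; N² = 1225
Repeat rate = 51 / 1225 = 0.04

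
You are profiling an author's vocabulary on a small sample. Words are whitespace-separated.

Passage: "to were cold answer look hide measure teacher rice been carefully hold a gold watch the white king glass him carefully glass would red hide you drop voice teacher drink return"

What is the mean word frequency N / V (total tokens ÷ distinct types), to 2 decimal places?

1.15

N = 31 tokens, V = 27 types.
Mean frequency = N / V = 31 / 27 = 1.15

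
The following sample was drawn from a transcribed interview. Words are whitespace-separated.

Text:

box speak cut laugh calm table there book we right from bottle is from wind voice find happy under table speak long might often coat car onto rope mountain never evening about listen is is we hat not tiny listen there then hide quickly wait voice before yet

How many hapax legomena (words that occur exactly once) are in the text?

Frequencies: is:3, speak:2, table:2, there:2, we:2, from:2, voice:2, listen:2, box:1, cut:1, laugh:1, calm:1, book:1, right:1, bottle:1, wind:1, find:1, happy:1, under:1, long:1, … (19 more, each freq 1)
Hapax (freq=1): about, before, book, bottle, box, calm, car, coat, cut, evening, find, happy, hat, hide, laugh, long, might, mountain, never, not, often, onto, quickly, right, rope, then, tiny, under, wait, wind, yet

31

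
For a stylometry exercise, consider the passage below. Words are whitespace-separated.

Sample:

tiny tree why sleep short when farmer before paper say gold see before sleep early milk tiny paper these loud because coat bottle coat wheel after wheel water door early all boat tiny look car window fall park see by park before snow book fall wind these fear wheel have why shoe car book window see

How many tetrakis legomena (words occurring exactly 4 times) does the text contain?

Frequencies: tiny:3, before:3, see:3, wheel:3, why:2, sleep:2, paper:2, early:2, these:2, coat:2, car:2, window:2, fall:2, park:2, book:2, tree:1, short:1, when:1, farmer:1, say:1, … (17 more, each freq 1)
Words with frequency 4: (none)

0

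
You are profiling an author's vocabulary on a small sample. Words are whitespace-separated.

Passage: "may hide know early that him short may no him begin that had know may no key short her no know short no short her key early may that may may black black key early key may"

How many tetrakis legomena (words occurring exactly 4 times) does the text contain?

3

Frequencies: may:7, short:4, no:4, key:4, know:3, early:3, that:3, him:2, her:2, black:2, hide:1, begin:1, had:1
Words with frequency 4: key, no, short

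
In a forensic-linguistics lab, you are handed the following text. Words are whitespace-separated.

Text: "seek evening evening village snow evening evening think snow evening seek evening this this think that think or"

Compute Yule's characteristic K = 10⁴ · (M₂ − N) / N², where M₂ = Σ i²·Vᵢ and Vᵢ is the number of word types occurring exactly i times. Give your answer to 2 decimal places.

1296.30

Frequencies: evening:6, think:3, seek:2, snow:2, this:2, village:1, that:1, or:1
N = 18. Frequency spectrum: V_1=3, V_2=3, V_3=1, V_6=1
M₂ = 1²·3 + 2²·3 + 3²·1 + 6²·1 = 60
K = 10000 × (60 − 18) / 18² = 1296.30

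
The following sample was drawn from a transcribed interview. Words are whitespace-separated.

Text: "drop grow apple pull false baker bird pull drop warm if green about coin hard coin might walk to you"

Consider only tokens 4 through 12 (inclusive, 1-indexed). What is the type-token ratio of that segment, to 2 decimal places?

0.89

Segment tokens 4–12: pull, false, baker, bird, pull, drop, warm, if, green
Segment N = 9, segment V = 8.
TTR = 8 / 9 = 0.89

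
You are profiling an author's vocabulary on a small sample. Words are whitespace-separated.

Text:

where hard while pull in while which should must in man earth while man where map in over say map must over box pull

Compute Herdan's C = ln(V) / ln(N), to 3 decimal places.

0.830

N = 24, V = 14.
ln(V) = 2.639057, ln(N) = 3.178054
C = 2.639057 / 3.178054 = 0.830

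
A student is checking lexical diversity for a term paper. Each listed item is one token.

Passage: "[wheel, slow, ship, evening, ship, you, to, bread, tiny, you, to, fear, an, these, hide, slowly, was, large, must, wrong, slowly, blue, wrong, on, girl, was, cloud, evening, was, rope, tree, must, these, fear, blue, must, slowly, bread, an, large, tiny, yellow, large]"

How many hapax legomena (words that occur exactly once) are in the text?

9

Frequencies: slowly:3, was:3, large:3, must:3, ship:2, evening:2, you:2, to:2, bread:2, tiny:2, fear:2, an:2, these:2, wrong:2, blue:2, wheel:1, slow:1, hide:1, on:1, girl:1, … (4 more, each freq 1)
Hapax (freq=1): cloud, girl, hide, on, rope, slow, tree, wheel, yellow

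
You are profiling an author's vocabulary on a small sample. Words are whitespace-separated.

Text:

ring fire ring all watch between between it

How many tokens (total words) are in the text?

8

Tokens: ring, fire, ring, all, watch, between, between, it
N = 8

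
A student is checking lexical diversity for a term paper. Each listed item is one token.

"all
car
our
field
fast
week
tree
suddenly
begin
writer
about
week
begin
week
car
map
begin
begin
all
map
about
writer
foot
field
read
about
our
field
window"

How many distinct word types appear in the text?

Distinct types: {about, all, begin, car, fast, field, foot, map, our, read, suddenly, tree, week, window, writer}
V = 15

15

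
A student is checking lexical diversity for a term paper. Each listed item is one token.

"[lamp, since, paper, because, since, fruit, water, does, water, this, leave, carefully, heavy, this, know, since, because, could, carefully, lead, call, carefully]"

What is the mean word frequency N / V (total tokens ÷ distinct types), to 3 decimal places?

1.467

N = 22 tokens, V = 15 types.
Mean frequency = N / V = 22 / 15 = 1.467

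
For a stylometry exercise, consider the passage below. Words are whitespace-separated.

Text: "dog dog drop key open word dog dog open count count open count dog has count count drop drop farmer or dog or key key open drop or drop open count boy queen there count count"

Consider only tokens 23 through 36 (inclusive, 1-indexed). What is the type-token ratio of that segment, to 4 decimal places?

Segment tokens 23–36: or, key, key, open, drop, or, drop, open, count, boy, queen, there, count, count
Segment N = 14, segment V = 8.
TTR = 8 / 14 = 0.5714

0.5714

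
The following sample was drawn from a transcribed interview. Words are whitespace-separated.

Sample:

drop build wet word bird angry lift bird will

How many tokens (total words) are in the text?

Tokens: drop, build, wet, word, bird, angry, lift, bird, will
N = 9

9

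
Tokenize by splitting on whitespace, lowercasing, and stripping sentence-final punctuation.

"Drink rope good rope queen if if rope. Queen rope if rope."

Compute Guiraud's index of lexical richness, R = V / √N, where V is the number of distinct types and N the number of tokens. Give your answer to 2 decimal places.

N = 12, V = 5.
√N = 3.464102
R = 5 / 3.464102 = 1.44

1.44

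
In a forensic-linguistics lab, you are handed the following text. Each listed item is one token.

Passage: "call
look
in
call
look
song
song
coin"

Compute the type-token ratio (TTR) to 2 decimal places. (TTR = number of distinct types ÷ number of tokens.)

0.63

N = 8 tokens, V = 5 types.
TTR = V / N = 5 / 8 = 0.63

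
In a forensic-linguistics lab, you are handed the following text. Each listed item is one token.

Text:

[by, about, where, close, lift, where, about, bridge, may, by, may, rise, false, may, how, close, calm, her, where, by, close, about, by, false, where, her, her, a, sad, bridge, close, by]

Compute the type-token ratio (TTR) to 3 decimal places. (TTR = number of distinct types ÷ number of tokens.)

0.438

N = 32 tokens, V = 14 types.
TTR = V / N = 14 / 32 = 0.438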